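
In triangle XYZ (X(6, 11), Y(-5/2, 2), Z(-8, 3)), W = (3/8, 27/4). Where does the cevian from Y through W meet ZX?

(4/3, 25/3)

Barycentric coordinates of W with respect to XYZ: (1/2, 1/4, 1/4).
On side ZX the Y-coordinate is zero; dropping W's Y-weight 1/4 and renormalizing the remaining 1/4 : 1/2 gives weights 1/3, 2/3 on Z, X.
V = (1/3)·(-8, 3) + (2/3)·(6, 11) = (4/3, 25/3).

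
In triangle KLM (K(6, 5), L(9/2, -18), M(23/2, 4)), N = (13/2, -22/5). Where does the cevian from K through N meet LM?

(41/6, -32/3)

Barycentric coordinates of N with respect to KLM: (2/5, 2/5, 1/5).
On side LM the K-coordinate is zero; dropping N's K-weight 2/5 and renormalizing the remaining 2/5 : 1/5 gives weights 2/3, 1/3 on L, M.
J = (2/3)·(9/2, -18) + (1/3)·(23/2, 4) = (41/6, -32/3).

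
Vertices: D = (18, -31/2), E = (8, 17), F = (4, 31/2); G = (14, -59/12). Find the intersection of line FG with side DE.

(16, -9)

Barycentric coordinates of G with respect to DEF: (2/3, 1/6, 1/6).
On side DE the F-coordinate is zero; dropping G's F-weight 1/6 and renormalizing the remaining 2/3 : 1/6 gives weights 4/5, 1/5 on D, E.
H = (4/5)·(18, -31/2) + (1/5)·(8, 17) = (16, -9).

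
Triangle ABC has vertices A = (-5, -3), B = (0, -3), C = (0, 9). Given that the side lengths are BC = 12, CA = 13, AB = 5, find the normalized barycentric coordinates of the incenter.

(2/5, 13/30, 1/6)

The incenter has barycentric coordinates proportional to the opposite side lengths: (12 : 13 : 5).
Normalizing by 12+13+5 = 30 gives (2/5, 13/30, 1/6).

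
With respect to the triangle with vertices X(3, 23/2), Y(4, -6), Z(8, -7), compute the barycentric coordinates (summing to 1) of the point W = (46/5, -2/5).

Signed area of the reference triangle: [XYZ] = ½·(3·(-6−(-7)) + 4·(-7−(23/2)) + 8·(23/2−(-6))) = ½·(3 − 74 + 140) = 69/2.
[WYZ] = ½·((46/5)·(-6−(-7)) + 4·(-7−(-2/5)) + 8·(-2/5−(-6))) = ½·(46/5 − 132/5 + 224/5) = 69/5, so the X-coordinate is (69/5)/(69/2) = 2/5.
[XWZ] = ½·(3·(-2/5−(-7)) + (46/5)·(-7−(23/2)) + 8·(23/2−(-2/5))) = ½·(99/5 − 851/5 + 476/5) = -138/5, so the Y-coordinate is -4/5.
[XYW] = ½·(3·(-6−(-2/5)) + 4·(-2/5−(23/2)) + (46/5)·(23/2−(-6))) = ½·(-84/5 − 238/5 + 161) = 483/10, so the Z-coordinate is 7/5.
Check: 2/5 − 4/5 + 7/5 = 1.

(2/5, -4/5, 7/5)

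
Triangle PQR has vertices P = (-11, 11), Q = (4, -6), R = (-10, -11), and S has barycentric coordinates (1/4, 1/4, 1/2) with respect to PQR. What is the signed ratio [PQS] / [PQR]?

The signed ratio [PQS]/[PQR] equals the barycentric coordinate of S at vertex R, which is 1/2.

1/2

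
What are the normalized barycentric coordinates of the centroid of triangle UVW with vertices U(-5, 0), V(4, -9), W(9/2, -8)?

The centroid is the average of the vertices, so each weight is 1/3.

(1/3, 1/3, 1/3)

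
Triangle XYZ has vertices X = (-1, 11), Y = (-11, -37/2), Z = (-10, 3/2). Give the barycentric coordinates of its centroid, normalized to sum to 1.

The centroid is the average of the vertices, so each weight is 1/3.

(1/3, 1/3, 1/3)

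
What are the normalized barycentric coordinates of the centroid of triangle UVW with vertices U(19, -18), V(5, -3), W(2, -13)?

The centroid is the average of the vertices, so each weight is 1/3.

(1/3, 1/3, 1/3)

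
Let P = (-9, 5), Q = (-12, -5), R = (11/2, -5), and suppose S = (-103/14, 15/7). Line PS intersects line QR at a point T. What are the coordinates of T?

Barycentric coordinates of S with respect to PQR: (5/7, 1/7, 1/7).
On side QR the P-coordinate is zero; dropping S's P-weight 5/7 and renormalizing the remaining 1/7 : 1/7 gives weights 1/2, 1/2 on Q, R.
T = (1/2)·(-12, -5) + (1/2)·(11/2, -5) = (-13/4, -5).

(-13/4, -5)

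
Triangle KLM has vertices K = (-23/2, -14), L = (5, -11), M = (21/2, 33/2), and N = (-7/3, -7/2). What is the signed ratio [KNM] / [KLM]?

1/9

[KLM] = ½·((-23/2)·(-11−(33/2)) + 5·(33/2−(-14)) + (21/2)·(-14−(-11))) = ½·(1265/4 + 305/2 − 63/2) = 1749/8.
[KNM] = ½·((-23/2)·(-7/2−(33/2)) + (-7/3)·(33/2−(-14)) + (21/2)·(-14−(-7/2))) = ½·(230 − 427/6 − 441/4) = 583/24, so the ratio is (583/24)/(1749/8) = 1/9.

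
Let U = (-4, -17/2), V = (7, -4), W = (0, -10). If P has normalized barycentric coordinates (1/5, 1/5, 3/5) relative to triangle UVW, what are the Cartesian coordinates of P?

P = (1/5)·U + (1/5)·V + (3/5)·W.
x-coordinate: (1/5)·(-4) + (1/5)·7 + (3/5)·0 = 3/5.
y-coordinate: (1/5)·(-17/2) + (1/5)·(-4) + (3/5)·(-10) = -17/2.

(3/5, -17/2)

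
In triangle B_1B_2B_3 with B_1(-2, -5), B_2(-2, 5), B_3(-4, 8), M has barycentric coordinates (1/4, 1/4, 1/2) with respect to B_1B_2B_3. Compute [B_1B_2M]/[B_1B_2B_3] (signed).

1/2

The signed ratio [B_1B_2M]/[B_1B_2B_3] equals the barycentric coordinate of M at vertex B_3, which is 1/2.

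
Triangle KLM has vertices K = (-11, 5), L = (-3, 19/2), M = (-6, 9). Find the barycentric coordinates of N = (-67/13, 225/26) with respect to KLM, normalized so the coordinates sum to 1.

(2/13, 7/13, 4/13)

Signed area of the reference triangle: [KLM] = ½·((-11)·(19/2−9) + (-3)·(9−5) + (-6)·(5−(19/2))) = ½·(-11/2 − 12 + 27) = 19/4.
[NLM] = ½·((-67/13)·(19/2−9) + (-3)·(9−(225/26)) + (-6)·(225/26−(19/2))) = ½·(-67/26 − 27/26 + 66/13) = 19/26, so the K-coordinate is (19/26)/(19/4) = 2/13.
[KNM] = ½·((-11)·(225/26−9) + (-67/13)·(9−5) + (-6)·(5−(225/26))) = ½·(99/26 − 268/13 + 285/13) = 133/52, so the L-coordinate is 7/13.
[KLN] = ½·((-11)·(19/2−(225/26)) + (-3)·(225/26−5) + (-67/13)·(5−(19/2))) = ½·(-121/13 − 285/26 + 603/26) = 19/13, so the M-coordinate is 4/13.
Check: 2/13 + 7/13 + 4/13 = 1.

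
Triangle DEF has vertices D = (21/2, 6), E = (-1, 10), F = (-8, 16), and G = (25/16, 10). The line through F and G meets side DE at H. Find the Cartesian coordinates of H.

(19/4, 8)

Barycentric coordinates of G with respect to DEF: (3/8, 3/8, 1/4).
On side DE the F-coordinate is zero; dropping G's F-weight 1/4 and renormalizing the remaining 3/8 : 3/8 gives weights 1/2, 1/2 on D, E.
H = (1/2)·(21/2, 6) + (1/2)·(-1, 10) = (19/4, 8).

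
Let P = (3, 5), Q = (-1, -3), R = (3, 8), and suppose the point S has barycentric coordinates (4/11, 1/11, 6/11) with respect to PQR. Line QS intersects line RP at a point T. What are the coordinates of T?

Line QS meets RP where the Q-coordinate vanishes; zeroing S's Q-weight and renormalizing leaves R, P-weights 6/11 : 4/11 → (3/5, 2/5).
So T = (3/5)·R + (2/5)·P = (3, 34/5).

(3, 34/5)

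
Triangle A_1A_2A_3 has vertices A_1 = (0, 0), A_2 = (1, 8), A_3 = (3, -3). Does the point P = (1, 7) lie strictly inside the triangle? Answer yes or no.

Barycentric coordinates of P: (2/27, 8/9, 1/27).
The three coordinates are positive, positive, positive; a point is interior exactly when all three are positive.

yes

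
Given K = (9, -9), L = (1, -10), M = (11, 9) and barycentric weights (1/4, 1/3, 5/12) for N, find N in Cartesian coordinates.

N = (1/4)·K + (1/3)·L + (5/12)·M.
x-coordinate: (1/4)·9 + (1/3)·1 + (5/12)·11 = 43/6.
y-coordinate: (1/4)·(-9) + (1/3)·(-10) + (5/12)·9 = -11/6.

(43/6, -11/6)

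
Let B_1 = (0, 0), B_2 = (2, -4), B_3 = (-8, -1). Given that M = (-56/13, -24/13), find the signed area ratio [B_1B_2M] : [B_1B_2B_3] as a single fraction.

8/13

[B_1B_2B_3] = ½·(0·(-4−(-1)) + 2·(-1−0) + (-8)·(0−(-4))) = ½·(0 − 2 − 32) = -17.
[B_1B_2M] = ½·(0·(-4−(-24/13)) + 2·(-24/13−0) + (-56/13)·(0−(-4))) = ½·(0 − 48/13 − 224/13) = -136/13, so the ratio is (-136/13)/(-17) = 8/13.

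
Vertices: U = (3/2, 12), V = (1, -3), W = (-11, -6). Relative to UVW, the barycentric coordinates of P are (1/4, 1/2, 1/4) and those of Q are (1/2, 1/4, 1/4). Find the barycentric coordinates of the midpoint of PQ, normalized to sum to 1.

Since both coordinate triples sum to 1, the midpoint's barycentrics are the componentwise average.
(1/4+1/2)/2 = 3/8; similarly 3/8 and 1/4.

(3/8, 3/8, 1/4)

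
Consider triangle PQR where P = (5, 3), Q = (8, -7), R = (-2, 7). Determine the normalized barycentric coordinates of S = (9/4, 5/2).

Signed area of the reference triangle: [PQR] = ½·(5·(-7−7) + 8·(7−3) + (-2)·(3−(-7))) = ½·(-70 + 32 − 20) = -29.
[SQR] = ½·((9/4)·(-7−7) + 8·(7−(5/2)) + (-2)·(5/2−(-7))) = ½·(-63/2 + 36 − 19) = -29/4, so the P-coordinate is (-29/4)/(-29) = 1/4.
[PSR] = ½·(5·(5/2−7) + (9/4)·(7−3) + (-2)·(3−(5/2))) = ½·(-45/2 + 9 − 1) = -29/4, so the Q-coordinate is 1/4.
[PQS] = ½·(5·(-7−(5/2)) + 8·(5/2−3) + (9/4)·(3−(-7))) = ½·(-95/2 − 4 + 45/2) = -29/2, so the R-coordinate is 1/2.

(1/4, 1/4, 1/2)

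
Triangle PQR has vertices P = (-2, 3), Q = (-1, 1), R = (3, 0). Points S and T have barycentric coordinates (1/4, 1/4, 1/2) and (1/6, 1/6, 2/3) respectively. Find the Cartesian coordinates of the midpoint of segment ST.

Barycentric coordinates of the midpoint are the average: (5/24, 5/24, 7/12).
Converting: (5/24)·P + (5/24)·Q + (7/12)·R = (9/8, 5/6).

(9/8, 5/6)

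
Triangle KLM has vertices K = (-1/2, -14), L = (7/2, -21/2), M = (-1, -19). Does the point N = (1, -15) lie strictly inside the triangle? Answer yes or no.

yes

Barycentric coordinates of N: (4/73, 32/73, 37/73).
The three coordinates are positive, positive, positive; a point is interior exactly when all three are positive.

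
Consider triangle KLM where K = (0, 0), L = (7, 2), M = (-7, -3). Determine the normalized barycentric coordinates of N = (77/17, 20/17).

(2/17, 13/17, 2/17)

Signed area of the reference triangle: [KLM] = ½·(0·(2−(-3)) + 7·(-3−0) + (-7)·(0−2)) = ½·(0 − 21 + 14) = -7/2.
[NLM] = ½·((77/17)·(2−(-3)) + 7·(-3−(20/17)) + (-7)·(20/17−2)) = ½·(385/17 − 497/17 + 98/17) = -7/17, so the K-coordinate is (-7/17)/(-7/2) = 2/17.
[KNM] = ½·(0·(20/17−(-3)) + (77/17)·(-3−0) + (-7)·(0−(20/17))) = ½·(0 − 231/17 + 140/17) = -91/34, so the L-coordinate is 13/17.
[KLN] = ½·(0·(2−(20/17)) + 7·(20/17−0) + (77/17)·(0−2)) = ½·(0 + 140/17 − 154/17) = -7/17, so the M-coordinate is 2/17.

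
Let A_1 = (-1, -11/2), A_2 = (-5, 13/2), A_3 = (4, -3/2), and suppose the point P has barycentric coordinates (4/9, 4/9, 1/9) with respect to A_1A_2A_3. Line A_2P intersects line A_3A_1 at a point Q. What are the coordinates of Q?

(0, -47/10)

Line A_2P meets A_3A_1 where the A_2-coordinate vanishes; zeroing P's A_2-weight and renormalizing leaves A_3, A_1-weights 1/9 : 4/9 → (1/5, 4/5).
So Q = (1/5)·A_3 + (4/5)·A_1 = (0, -47/10).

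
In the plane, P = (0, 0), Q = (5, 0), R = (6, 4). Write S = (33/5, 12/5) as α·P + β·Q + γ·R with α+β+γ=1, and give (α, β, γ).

Signed area of the reference triangle: [PQR] = ½·(0·(0−4) + 5·(4−0) + 6·(0−0)) = ½·(0 + 20 + 0) = 10.
[SQR] = ½·((33/5)·(0−4) + 5·(4−(12/5)) + 6·(12/5−0)) = ½·(-132/5 + 8 + 72/5) = -2, so the P-coordinate is (-2)/10 = -1/5.
[PSR] = ½·(0·(12/5−4) + (33/5)·(4−0) + 6·(0−(12/5))) = ½·(0 + 132/5 − 72/5) = 6, so the Q-coordinate is 3/5.
[PQS] = ½·(0·(0−(12/5)) + 5·(12/5−0) + (33/5)·(0−0)) = ½·(0 + 12 + 0) = 6, so the R-coordinate is 3/5.

(-1/5, 3/5, 3/5)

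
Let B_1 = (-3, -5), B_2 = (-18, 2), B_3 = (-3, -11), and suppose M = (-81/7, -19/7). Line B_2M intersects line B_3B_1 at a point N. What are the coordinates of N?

Barycentric coordinates of M with respect to B_1B_2B_3: (1/7, 4/7, 2/7).
On side B_3B_1 the B_2-coordinate is zero; dropping M's B_2-weight 4/7 and renormalizing the remaining 2/7 : 1/7 gives weights 2/3, 1/3 on B_3, B_1.
N = (2/3)·(-3, -11) + (1/3)·(-3, -5) = (-3, -9).

(-3, -9)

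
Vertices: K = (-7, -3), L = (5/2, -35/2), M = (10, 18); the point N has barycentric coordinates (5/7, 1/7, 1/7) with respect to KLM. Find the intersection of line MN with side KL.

Line MN meets KL where the M-coordinate vanishes; zeroing N's M-weight and renormalizing leaves K, L-weights 5/7 : 1/7 → (5/6, 1/6).
So J = (5/6)·K + (1/6)·L = (-65/12, -65/12).

(-65/12, -65/12)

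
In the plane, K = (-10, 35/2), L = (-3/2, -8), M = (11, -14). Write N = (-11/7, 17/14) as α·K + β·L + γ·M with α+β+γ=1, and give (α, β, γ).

Signed area of the reference triangle: [KLM] = ½·((-10)·(-8−(-14)) + (-3/2)·(-14−(35/2)) + 11·(35/2−(-8))) = ½·(-60 + 189/4 + 561/2) = 1071/8.
[NLM] = ½·((-11/7)·(-8−(-14)) + (-3/2)·(-14−(17/14)) + 11·(17/14−(-8))) = ½·(-66/7 + 639/28 + 1419/14) = 459/8, so the K-coordinate is (459/8)/(1071/8) = 3/7.
[KNM] = ½·((-10)·(17/14−(-14)) + (-11/7)·(-14−(35/2)) + 11·(35/2−(17/14))) = ½·(-1065/7 + 99/2 + 1254/7) = 153/4, so the L-coordinate is 2/7.
[KLN] = ½·((-10)·(-8−(17/14)) + (-3/2)·(17/14−(35/2)) + (-11/7)·(35/2−(-8))) = ½·(645/7 + 171/7 − 561/14) = 153/4, so the M-coordinate is 2/7.
Check: 3/7 + 2/7 + 2/7 = 1.

(3/7, 2/7, 2/7)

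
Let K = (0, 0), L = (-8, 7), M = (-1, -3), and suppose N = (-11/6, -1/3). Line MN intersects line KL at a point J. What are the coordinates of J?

Barycentric coordinates of N with respect to KLM: (1/3, 1/6, 1/2).
On side KL the M-coordinate is zero; dropping N's M-weight 1/2 and renormalizing the remaining 1/3 : 1/6 gives weights 2/3, 1/3 on K, L.
J = (2/3)·(0, 0) + (1/3)·(-8, 7) = (-8/3, 7/3).

(-8/3, 7/3)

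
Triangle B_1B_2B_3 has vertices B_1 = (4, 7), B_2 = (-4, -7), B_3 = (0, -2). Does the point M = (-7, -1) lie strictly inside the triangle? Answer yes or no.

no

Barycentric coordinates of M: (39/16, 67/16, -45/8).
The three coordinates are positive, positive, negative; a point is interior exactly when all three are positive.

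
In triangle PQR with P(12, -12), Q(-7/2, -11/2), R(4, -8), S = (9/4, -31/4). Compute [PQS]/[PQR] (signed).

1/4

[PQR] = ½·(12·(-11/2−(-8)) + (-7/2)·(-8−(-12)) + 4·(-12−(-11/2))) = ½·(30 − 14 − 26) = -5.
[PQS] = ½·(12·(-11/2−(-31/4)) + (-7/2)·(-31/4−(-12)) + (9/4)·(-12−(-11/2))) = ½·(27 − 119/8 − 117/8) = -5/4, so the ratio is (-5/4)/(-5) = 1/4.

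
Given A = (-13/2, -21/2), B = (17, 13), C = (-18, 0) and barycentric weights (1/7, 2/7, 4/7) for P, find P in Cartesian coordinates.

(-89/14, 31/14)

P = (1/7)·A + (2/7)·B + (4/7)·C.
x-coordinate: (1/7)·(-13/2) + (2/7)·17 + (4/7)·(-18) = -89/14.
y-coordinate: (1/7)·(-21/2) + (2/7)·13 + (4/7)·0 = 31/14.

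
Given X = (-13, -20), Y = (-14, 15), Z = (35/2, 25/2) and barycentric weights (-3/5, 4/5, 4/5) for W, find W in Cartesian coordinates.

(53/5, 34)

W = (-3/5)·X + (4/5)·Y + (4/5)·Z.
x-coordinate: (-3/5)·(-13) + (4/5)·(-14) + (4/5)·(35/2) = 53/5.
y-coordinate: (-3/5)·(-20) + (4/5)·15 + (4/5)·(25/2) = 34.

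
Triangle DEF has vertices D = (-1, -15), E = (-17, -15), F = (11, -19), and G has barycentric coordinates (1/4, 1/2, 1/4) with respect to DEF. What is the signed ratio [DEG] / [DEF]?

1/4

The signed ratio [DEG]/[DEF] equals the barycentric coordinate of G at vertex F, which is 1/4.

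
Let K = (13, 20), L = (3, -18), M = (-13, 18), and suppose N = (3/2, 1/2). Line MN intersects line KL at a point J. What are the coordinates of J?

(19/3, -16/3)

Barycentric coordinates of N with respect to KLM: (1/4, 1/2, 1/4).
On side KL the M-coordinate is zero; dropping N's M-weight 1/4 and renormalizing the remaining 1/4 : 1/2 gives weights 1/3, 2/3 on K, L.
J = (1/3)·(13, 20) + (2/3)·(3, -18) = (19/3, -16/3).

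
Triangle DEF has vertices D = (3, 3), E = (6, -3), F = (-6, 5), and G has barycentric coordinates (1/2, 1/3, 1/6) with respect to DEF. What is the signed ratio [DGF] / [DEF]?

The signed ratio [DGF]/[DEF] equals the barycentric coordinate of G at vertex E, which is 1/3.

1/3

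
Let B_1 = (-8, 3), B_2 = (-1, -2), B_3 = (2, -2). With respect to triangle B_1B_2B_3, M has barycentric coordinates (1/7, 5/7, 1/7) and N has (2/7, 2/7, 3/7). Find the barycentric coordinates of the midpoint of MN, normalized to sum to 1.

Since both coordinate triples sum to 1, the midpoint's barycentrics are the componentwise average.
(1/7+2/7)/2 = 3/14; similarly 1/2 and 2/7.

(3/14, 1/2, 2/7)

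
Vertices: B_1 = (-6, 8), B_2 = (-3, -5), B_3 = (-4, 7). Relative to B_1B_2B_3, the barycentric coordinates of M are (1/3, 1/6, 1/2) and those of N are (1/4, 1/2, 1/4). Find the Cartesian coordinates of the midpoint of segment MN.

Barycentric coordinates of the midpoint are the average: (7/24, 1/3, 3/8).
Converting: (7/24)·B_1 + (1/3)·B_2 + (3/8)·B_3 = (-17/4, 79/24).

(-17/4, 79/24)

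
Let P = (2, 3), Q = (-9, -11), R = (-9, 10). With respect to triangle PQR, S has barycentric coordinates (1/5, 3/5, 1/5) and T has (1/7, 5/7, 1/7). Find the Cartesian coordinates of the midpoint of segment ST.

Barycentric coordinates of the midpoint are the average: (6/35, 23/35, 6/35).
Converting: (6/35)·P + (23/35)·Q + (6/35)·R = (-249/35, -5).

(-249/35, -5)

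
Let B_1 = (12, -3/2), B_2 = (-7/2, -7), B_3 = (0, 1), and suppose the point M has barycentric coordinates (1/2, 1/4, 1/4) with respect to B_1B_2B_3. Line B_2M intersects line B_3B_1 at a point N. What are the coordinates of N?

(8, -2/3)

Line B_2M meets B_3B_1 where the B_2-coordinate vanishes; zeroing M's B_2-weight and renormalizing leaves B_3, B_1-weights 1/4 : 1/2 → (1/3, 2/3).
So N = (1/3)·B_3 + (2/3)·B_1 = (8, -2/3).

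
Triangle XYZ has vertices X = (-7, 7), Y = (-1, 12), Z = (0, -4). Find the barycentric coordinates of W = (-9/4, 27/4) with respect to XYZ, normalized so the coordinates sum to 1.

(1/4, 1/2, 1/4)

Signed area of the reference triangle: [XYZ] = ½·((-7)·(12−(-4)) + (-1)·(-4−7) + 0·(7−12)) = ½·(-112 + 11 + 0) = -101/2.
[WYZ] = ½·((-9/4)·(12−(-4)) + (-1)·(-4−(27/4)) + 0·(27/4−12)) = ½·(-36 + 43/4 + 0) = -101/8, so the X-coordinate is (-101/8)/(-101/2) = 1/4.
[XWZ] = ½·((-7)·(27/4−(-4)) + (-9/4)·(-4−7) + 0·(7−(27/4))) = ½·(-301/4 + 99/4 + 0) = -101/4, so the Y-coordinate is 1/2.
[XYW] = ½·((-7)·(12−(27/4)) + (-1)·(27/4−7) + (-9/4)·(7−12)) = ½·(-147/4 + 1/4 + 45/4) = -101/8, so the Z-coordinate is 1/4.
Check: 1/4 + 1/2 + 1/4 = 1.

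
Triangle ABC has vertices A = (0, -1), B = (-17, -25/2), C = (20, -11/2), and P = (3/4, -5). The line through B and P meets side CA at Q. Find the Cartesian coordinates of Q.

Barycentric coordinates of P with respect to ABC: (1/2, 1/4, 1/4).
On side CA the B-coordinate is zero; dropping P's B-weight 1/4 and renormalizing the remaining 1/4 : 1/2 gives weights 1/3, 2/3 on C, A.
Q = (1/3)·(20, -11/2) + (2/3)·(0, -1) = (20/3, -5/2).

(20/3, -5/2)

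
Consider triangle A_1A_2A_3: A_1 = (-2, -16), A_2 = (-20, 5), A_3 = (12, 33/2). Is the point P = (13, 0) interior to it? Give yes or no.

Barycentric coordinates of P: (1079/1758, -527/1758, 201/293).
The three coordinates are positive, negative, positive; a point is interior exactly when all three are positive.

no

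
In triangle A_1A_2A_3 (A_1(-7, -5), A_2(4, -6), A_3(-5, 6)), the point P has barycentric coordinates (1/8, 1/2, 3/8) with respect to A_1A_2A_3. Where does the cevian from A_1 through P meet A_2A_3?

(1/7, -6/7)

Line A_1P meets A_2A_3 where the A_1-coordinate vanishes; zeroing P's A_1-weight and renormalizing leaves A_2, A_3-weights 1/2 : 3/8 → (4/7, 3/7).
So Q = (4/7)·A_2 + (3/7)·A_3 = (1/7, -6/7).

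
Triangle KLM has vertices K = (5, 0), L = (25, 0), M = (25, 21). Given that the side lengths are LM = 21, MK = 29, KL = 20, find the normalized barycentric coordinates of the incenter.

(3/10, 29/70, 2/7)

The incenter has barycentric coordinates proportional to the opposite side lengths: (21 : 29 : 20).
Normalizing by 21+29+20 = 70 gives (3/10, 29/70, 2/7).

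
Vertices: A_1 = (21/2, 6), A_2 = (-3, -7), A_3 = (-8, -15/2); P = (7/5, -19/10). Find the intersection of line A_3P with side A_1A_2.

(15/4, -1/2)

Barycentric coordinates of P with respect to A_1A_2A_3: (2/5, 2/5, 1/5).
On side A_1A_2 the A_3-coordinate is zero; dropping P's A_3-weight 1/5 and renormalizing the remaining 2/5 : 2/5 gives weights 1/2, 1/2 on A_1, A_2.
Q = (1/2)·(21/2, 6) + (1/2)·(-3, -7) = (15/4, -1/2).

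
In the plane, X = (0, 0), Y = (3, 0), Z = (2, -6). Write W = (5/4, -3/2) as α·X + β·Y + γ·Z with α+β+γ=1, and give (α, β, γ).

(1/2, 1/4, 1/4)

Signed area of the reference triangle: [XYZ] = ½·(0·(0−(-6)) + 3·(-6−0) + 2·(0−0)) = ½·(0 − 18 + 0) = -9.
[WYZ] = ½·((5/4)·(0−(-6)) + 3·(-6−(-3/2)) + 2·(-3/2−0)) = ½·(15/2 − 27/2 − 3) = -9/2, so the X-coordinate is (-9/2)/(-9) = 1/2.
[XWZ] = ½·(0·(-3/2−(-6)) + (5/4)·(-6−0) + 2·(0−(-3/2))) = ½·(0 − 15/2 + 3) = -9/4, so the Y-coordinate is 1/4.
[XYW] = ½·(0·(0−(-3/2)) + 3·(-3/2−0) + (5/4)·(0−0)) = ½·(0 − 9/2 + 0) = -9/4, so the Z-coordinate is 1/4.
Check: 1/2 + 1/4 + 1/4 = 1.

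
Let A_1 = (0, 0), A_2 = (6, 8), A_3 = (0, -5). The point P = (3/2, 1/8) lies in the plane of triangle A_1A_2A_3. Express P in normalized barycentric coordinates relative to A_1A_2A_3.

(3/8, 1/4, 3/8)

Signed area of the reference triangle: [A_1A_2A_3] = ½·(0·(8−(-5)) + 6·(-5−0) + 0·(0−8)) = ½·(0 − 30 + 0) = -15.
[PA_2A_3] = ½·((3/2)·(8−(-5)) + 6·(-5−(1/8)) + 0·(1/8−8)) = ½·(39/2 − 123/4 + 0) = -45/8, so the A_1-coordinate is (-45/8)/(-15) = 3/8.
[A_1PA_3] = ½·(0·(1/8−(-5)) + (3/2)·(-5−0) + 0·(0−(1/8))) = ½·(0 − 15/2 + 0) = -15/4, so the A_2-coordinate is 1/4.
[A_1A_2P] = ½·(0·(8−(1/8)) + 6·(1/8−0) + (3/2)·(0−8)) = ½·(0 + 3/4 − 12) = -45/8, so the A_3-coordinate is 3/8.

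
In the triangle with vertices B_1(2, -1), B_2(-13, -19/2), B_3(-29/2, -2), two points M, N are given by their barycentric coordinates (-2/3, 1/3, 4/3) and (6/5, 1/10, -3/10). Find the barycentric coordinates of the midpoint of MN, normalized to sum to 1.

Since both coordinate triples sum to 1, the midpoint's barycentrics are the componentwise average.
(-2/3+6/5)/2 = 4/15; similarly 13/60 and 31/60.

(4/15, 13/60, 31/60)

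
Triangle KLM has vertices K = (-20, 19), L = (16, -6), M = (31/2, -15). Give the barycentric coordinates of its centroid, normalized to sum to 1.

(1/3, 1/3, 1/3)

The centroid is the average of the vertices, so each weight is 1/3.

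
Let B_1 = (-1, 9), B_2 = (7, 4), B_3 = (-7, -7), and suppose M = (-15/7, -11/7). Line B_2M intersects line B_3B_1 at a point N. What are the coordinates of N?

(-29/5, -19/5)

Barycentric coordinates of M with respect to B_1B_2B_3: (1/7, 2/7, 4/7).
On side B_3B_1 the B_2-coordinate is zero; dropping M's B_2-weight 2/7 and renormalizing the remaining 4/7 : 1/7 gives weights 4/5, 1/5 on B_3, B_1.
N = (4/5)·(-7, -7) + (1/5)·(-1, 9) = (-29/5, -19/5).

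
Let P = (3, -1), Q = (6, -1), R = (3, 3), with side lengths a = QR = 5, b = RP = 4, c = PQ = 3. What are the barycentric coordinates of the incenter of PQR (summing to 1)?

The incenter has barycentric coordinates proportional to the opposite side lengths: (5 : 4 : 3).
Normalizing by 5+4+3 = 12 gives (5/12, 1/3, 1/4).

(5/12, 1/3, 1/4)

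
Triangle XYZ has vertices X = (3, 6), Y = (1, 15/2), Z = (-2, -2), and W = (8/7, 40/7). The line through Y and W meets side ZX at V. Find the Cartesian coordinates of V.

(4/3, 10/3)

Barycentric coordinates of W with respect to XYZ: (2/7, 4/7, 1/7).
On side ZX the Y-coordinate is zero; dropping W's Y-weight 4/7 and renormalizing the remaining 1/7 : 2/7 gives weights 1/3, 2/3 on Z, X.
V = (1/3)·(-2, -2) + (2/3)·(3, 6) = (4/3, 10/3).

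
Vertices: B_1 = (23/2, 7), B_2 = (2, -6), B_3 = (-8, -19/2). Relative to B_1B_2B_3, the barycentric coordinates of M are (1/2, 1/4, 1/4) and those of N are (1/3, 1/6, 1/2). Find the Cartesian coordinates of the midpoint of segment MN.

(53/24, -91/48)

Barycentric coordinates of the midpoint are the average: (5/12, 5/24, 3/8).
Converting: (5/12)·B_1 + (5/24)·B_2 + (3/8)·B_3 = (53/24, -91/48).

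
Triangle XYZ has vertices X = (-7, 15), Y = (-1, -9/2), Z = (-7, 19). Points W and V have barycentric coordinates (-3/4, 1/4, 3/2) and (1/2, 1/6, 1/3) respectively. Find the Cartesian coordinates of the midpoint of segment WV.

(-23/4, 701/48)

Barycentric coordinates of the midpoint are the average: (-1/8, 5/24, 11/12).
Converting: (-1/8)·X + (5/24)·Y + (11/12)·Z = (-23/4, 701/48).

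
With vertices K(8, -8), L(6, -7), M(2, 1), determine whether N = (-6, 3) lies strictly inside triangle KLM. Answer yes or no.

no

Barycentric coordinates of N: (-14/3, 5, 2/3).
The three coordinates are negative, positive, positive; a point is interior exactly when all three are positive.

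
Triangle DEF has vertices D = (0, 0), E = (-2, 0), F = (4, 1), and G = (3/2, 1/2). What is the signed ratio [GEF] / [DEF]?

[DEF] = ½·(0·(0−1) + (-2)·(1−0) + 4·(0−0)) = ½·(0 − 2 + 0) = -1.
[GEF] = ½·((3/2)·(0−1) + (-2)·(1−(1/2)) + 4·(1/2−0)) = ½·(-3/2 − 1 + 2) = -1/4, so the ratio is (-1/4)/(-1) = 1/4.

1/4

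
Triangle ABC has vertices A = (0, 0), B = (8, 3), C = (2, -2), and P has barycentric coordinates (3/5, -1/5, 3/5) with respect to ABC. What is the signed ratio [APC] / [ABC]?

-1/5

The signed ratio [APC]/[ABC] equals the barycentric coordinate of P at vertex B, which is -1/5.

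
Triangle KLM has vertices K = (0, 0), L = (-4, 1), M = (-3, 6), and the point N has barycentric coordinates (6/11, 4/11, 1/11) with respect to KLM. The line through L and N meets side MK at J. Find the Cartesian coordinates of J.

(-3/7, 6/7)

Line LN meets MK where the L-coordinate vanishes; zeroing N's L-weight and renormalizing leaves M, K-weights 1/11 : 6/11 → (1/7, 6/7).
So J = (1/7)·M + (6/7)·K = (-3/7, 6/7).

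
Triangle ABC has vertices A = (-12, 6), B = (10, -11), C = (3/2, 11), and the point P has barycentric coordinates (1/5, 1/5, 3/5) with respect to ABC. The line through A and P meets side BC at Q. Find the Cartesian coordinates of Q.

(29/8, 11/2)

Line AP meets BC where the A-coordinate vanishes; zeroing P's A-weight and renormalizing leaves B, C-weights 1/5 : 3/5 → (1/4, 3/4).
So Q = (1/4)·B + (3/4)·C = (29/8, 11/2).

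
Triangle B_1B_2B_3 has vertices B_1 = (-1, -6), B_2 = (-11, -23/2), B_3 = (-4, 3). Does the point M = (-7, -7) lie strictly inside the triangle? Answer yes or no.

yes

Barycentric coordinates of M: (53/213, 38/71, 46/213).
The three coordinates are positive, positive, positive; a point is interior exactly when all three are positive.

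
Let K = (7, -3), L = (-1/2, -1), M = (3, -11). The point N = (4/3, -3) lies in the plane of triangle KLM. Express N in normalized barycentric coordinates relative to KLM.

(1/6, 2/3, 1/6)

Signed area of the reference triangle: [KLM] = ½·(7·(-1−(-11)) + (-1/2)·(-11−(-3)) + 3·(-3−(-1))) = ½·(70 + 4 − 6) = 34.
[NLM] = ½·((4/3)·(-1−(-11)) + (-1/2)·(-11−(-3)) + 3·(-3−(-1))) = ½·(40/3 + 4 − 6) = 17/3, so the K-coordinate is (17/3)/34 = 1/6.
[KNM] = ½·(7·(-3−(-11)) + (4/3)·(-11−(-3)) + 3·(-3−(-3))) = ½·(56 − 32/3 + 0) = 68/3, so the L-coordinate is 2/3.
[KLN] = ½·(7·(-1−(-3)) + (-1/2)·(-3−(-3)) + (4/3)·(-3−(-1))) = ½·(14 + 0 − 8/3) = 17/3, so the M-coordinate is 1/6.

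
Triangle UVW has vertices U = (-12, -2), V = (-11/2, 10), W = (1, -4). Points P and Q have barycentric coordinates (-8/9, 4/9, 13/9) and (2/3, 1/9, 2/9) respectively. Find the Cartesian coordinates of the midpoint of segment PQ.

Barycentric coordinates of the midpoint are the average: (-1/9, 5/18, 5/6).
Converting: (-1/9)·U + (5/18)·V + (5/6)·W = (23/36, -1/3).

(23/36, -1/3)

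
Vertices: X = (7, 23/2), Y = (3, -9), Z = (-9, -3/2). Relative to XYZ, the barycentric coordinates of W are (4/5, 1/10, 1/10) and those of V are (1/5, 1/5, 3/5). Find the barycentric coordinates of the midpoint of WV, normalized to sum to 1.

(1/2, 3/20, 7/20)

Since both coordinate triples sum to 1, the midpoint's barycentrics are the componentwise average.
(4/5+1/5)/2 = 1/2; similarly 3/20 and 7/20.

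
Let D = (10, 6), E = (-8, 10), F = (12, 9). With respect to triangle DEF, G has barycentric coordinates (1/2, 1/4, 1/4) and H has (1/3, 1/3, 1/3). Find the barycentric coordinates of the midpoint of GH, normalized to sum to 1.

(5/12, 7/24, 7/24)

Since both coordinate triples sum to 1, the midpoint's barycentrics are the componentwise average.
(1/2+1/3)/2 = 5/12; similarly 7/24 and 7/24.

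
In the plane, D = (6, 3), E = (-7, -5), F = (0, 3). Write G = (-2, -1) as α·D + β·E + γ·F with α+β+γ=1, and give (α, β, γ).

(1/4, 1/2, 1/4)

Signed area of the reference triangle: [DEF] = ½·(6·(-5−3) + (-7)·(3−3) + 0·(3−(-5))) = ½·(-48 + 0 + 0) = -24.
[GEF] = ½·((-2)·(-5−3) + (-7)·(3−(-1)) + 0·(-1−(-5))) = ½·(16 − 28 + 0) = -6, so the D-coordinate is (-6)/(-24) = 1/4.
[DGF] = ½·(6·(-1−3) + (-2)·(3−3) + 0·(3−(-1))) = ½·(-24 + 0 + 0) = -12, so the E-coordinate is 1/2.
[DEG] = ½·(6·(-5−(-1)) + (-7)·(-1−3) + (-2)·(3−(-5))) = ½·(-24 + 28 − 16) = -6, so the F-coordinate is 1/4.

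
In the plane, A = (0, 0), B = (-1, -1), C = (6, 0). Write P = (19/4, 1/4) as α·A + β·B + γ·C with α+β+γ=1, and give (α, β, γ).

(1/2, -1/4, 3/4)

Signed area of the reference triangle: [ABC] = ½·(0·(-1−0) + (-1)·(0−0) + 6·(0−(-1))) = ½·(0 + 0 + 6) = 3.
[PBC] = ½·((19/4)·(-1−0) + (-1)·(0−(1/4)) + 6·(1/4−(-1))) = ½·(-19/4 + 1/4 + 15/2) = 3/2, so the A-coordinate is (3/2)/3 = 1/2.
[APC] = ½·(0·(1/4−0) + (19/4)·(0−0) + 6·(0−(1/4))) = ½·(0 + 0 − 3/2) = -3/4, so the B-coordinate is -1/4.
[ABP] = ½·(0·(-1−(1/4)) + (-1)·(1/4−0) + (19/4)·(0−(-1))) = ½·(0 − 1/4 + 19/4) = 9/4, so the C-coordinate is 3/4.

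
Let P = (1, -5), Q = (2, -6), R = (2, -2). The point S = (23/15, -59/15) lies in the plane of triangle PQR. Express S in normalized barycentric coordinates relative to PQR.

(7/15, 2/15, 2/5)

Signed area of the reference triangle: [PQR] = ½·(1·(-6−(-2)) + 2·(-2−(-5)) + 2·(-5−(-6))) = ½·(-4 + 6 + 2) = 2.
[SQR] = ½·((23/15)·(-6−(-2)) + 2·(-2−(-59/15)) + 2·(-59/15−(-6))) = ½·(-92/15 + 58/15 + 62/15) = 14/15, so the P-coordinate is (14/15)/2 = 7/15.
[PSR] = ½·(1·(-59/15−(-2)) + (23/15)·(-2−(-5)) + 2·(-5−(-59/15))) = ½·(-29/15 + 23/5 − 32/15) = 4/15, so the Q-coordinate is 2/15.
[PQS] = ½·(1·(-6−(-59/15)) + 2·(-59/15−(-5)) + (23/15)·(-5−(-6))) = ½·(-31/15 + 32/15 + 23/15) = 4/5, so the R-coordinate is 2/5.
Check: 7/15 + 2/15 + 2/5 = 1.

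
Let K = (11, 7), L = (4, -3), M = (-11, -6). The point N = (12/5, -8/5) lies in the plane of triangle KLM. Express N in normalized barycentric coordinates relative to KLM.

Signed area of the reference triangle: [KLM] = ½·(11·(-3−(-6)) + 4·(-6−7) + (-11)·(7−(-3))) = ½·(33 − 52 − 110) = -129/2.
[NLM] = ½·((12/5)·(-3−(-6)) + 4·(-6−(-8/5)) + (-11)·(-8/5−(-3))) = ½·(36/5 − 88/5 − 77/5) = -129/10, so the K-coordinate is (-129/10)/(-129/2) = 1/5.
[KNM] = ½·(11·(-8/5−(-6)) + (12/5)·(-6−7) + (-11)·(7−(-8/5))) = ½·(242/5 − 156/5 − 473/5) = -387/10, so the L-coordinate is 3/5.
[KLN] = ½·(11·(-3−(-8/5)) + 4·(-8/5−7) + (12/5)·(7−(-3))) = ½·(-77/5 − 172/5 + 24) = -129/10, so the M-coordinate is 1/5.
Check: 1/5 + 3/5 + 1/5 = 1.

(1/5, 3/5, 1/5)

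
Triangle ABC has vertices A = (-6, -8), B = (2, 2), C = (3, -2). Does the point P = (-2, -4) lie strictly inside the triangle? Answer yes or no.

Barycentric coordinates of P: (11/21, 2/7, 4/21).
The three coordinates are positive, positive, positive; a point is interior exactly when all three are positive.

yes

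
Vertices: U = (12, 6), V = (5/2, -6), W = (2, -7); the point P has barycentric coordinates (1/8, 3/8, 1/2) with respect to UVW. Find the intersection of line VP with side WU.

(4, -22/5)

Line VP meets WU where the V-coordinate vanishes; zeroing P's V-weight and renormalizing leaves W, U-weights 1/2 : 1/8 → (4/5, 1/5).
So Q = (4/5)·W + (1/5)·U = (4, -22/5).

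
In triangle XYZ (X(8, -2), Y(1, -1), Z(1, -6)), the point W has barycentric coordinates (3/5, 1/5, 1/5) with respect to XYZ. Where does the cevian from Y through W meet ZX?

(25/4, -3)

Line YW meets ZX where the Y-coordinate vanishes; zeroing W's Y-weight and renormalizing leaves Z, X-weights 1/5 : 3/5 → (1/4, 3/4).
So V = (1/4)·Z + (3/4)·X = (25/4, -3).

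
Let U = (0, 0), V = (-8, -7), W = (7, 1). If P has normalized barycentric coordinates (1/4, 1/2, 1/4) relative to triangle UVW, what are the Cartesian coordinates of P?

P = (1/4)·U + (1/2)·V + (1/4)·W.
x-coordinate: (1/4)·0 + (1/2)·(-8) + (1/4)·7 = -9/4.
y-coordinate: (1/4)·0 + (1/2)·(-7) + (1/4)·1 = -13/4.

(-9/4, -13/4)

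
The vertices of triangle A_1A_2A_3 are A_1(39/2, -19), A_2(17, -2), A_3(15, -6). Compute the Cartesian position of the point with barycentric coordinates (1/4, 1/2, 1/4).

(137/8, -29/4)

P = (1/4)·A_1 + (1/2)·A_2 + (1/4)·A_3.
x-coordinate: (1/4)·(39/2) + (1/2)·17 + (1/4)·15 = 137/8.
y-coordinate: (1/4)·(-19) + (1/2)·(-2) + (1/4)·(-6) = -29/4.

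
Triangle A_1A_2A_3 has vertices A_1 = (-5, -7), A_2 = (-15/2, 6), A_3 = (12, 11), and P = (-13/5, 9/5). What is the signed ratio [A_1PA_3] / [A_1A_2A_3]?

[A_1A_2A_3] = ½·((-5)·(6−11) + (-15/2)·(11−(-7)) + 12·(-7−6)) = ½·(25 − 135 − 156) = -133.
[A_1PA_3] = ½·((-5)·(9/5−11) + (-13/5)·(11−(-7)) + 12·(-7−(9/5))) = ½·(46 − 234/5 − 528/5) = -266/5, so the ratio is (-266/5)/(-133) = 2/5.

2/5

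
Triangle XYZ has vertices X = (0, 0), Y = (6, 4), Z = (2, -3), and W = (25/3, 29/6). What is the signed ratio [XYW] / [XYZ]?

[XYZ] = ½·(0·(4−(-3)) + 6·(-3−0) + 2·(0−4)) = ½·(0 − 18 − 8) = -13.
[XYW] = ½·(0·(4−(29/6)) + 6·(29/6−0) + (25/3)·(0−4)) = ½·(0 + 29 − 100/3) = -13/6, so the ratio is (-13/6)/(-13) = 1/6.

1/6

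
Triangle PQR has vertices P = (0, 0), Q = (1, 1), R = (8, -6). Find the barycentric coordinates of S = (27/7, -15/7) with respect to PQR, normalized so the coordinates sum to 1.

(1/7, 3/7, 3/7)

Signed area of the reference triangle: [PQR] = ½·(0·(1−(-6)) + 1·(-6−0) + 8·(0−1)) = ½·(0 − 6 − 8) = -7.
[SQR] = ½·((27/7)·(1−(-6)) + 1·(-6−(-15/7)) + 8·(-15/7−1)) = ½·(27 − 27/7 − 176/7) = -1, so the P-coordinate is (-1)/(-7) = 1/7.
[PSR] = ½·(0·(-15/7−(-6)) + (27/7)·(-6−0) + 8·(0−(-15/7))) = ½·(0 − 162/7 + 120/7) = -3, so the Q-coordinate is 3/7.
[PQS] = ½·(0·(1−(-15/7)) + 1·(-15/7−0) + (27/7)·(0−1)) = ½·(0 − 15/7 − 27/7) = -3, so the R-coordinate is 3/7.
Check: 1/7 + 3/7 + 3/7 = 1.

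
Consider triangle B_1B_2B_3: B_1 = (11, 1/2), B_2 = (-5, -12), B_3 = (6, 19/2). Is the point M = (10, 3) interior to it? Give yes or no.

Barycentric coordinates of M: (45/59, -1/59, 15/59).
The three coordinates are positive, negative, positive; a point is interior exactly when all three are positive.

no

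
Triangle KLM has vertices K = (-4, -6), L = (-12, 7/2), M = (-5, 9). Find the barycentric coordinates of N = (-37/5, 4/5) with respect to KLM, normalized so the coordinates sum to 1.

(2/5, 2/5, 1/5)

Signed area of the reference triangle: [KLM] = ½·((-4)·(7/2−9) + (-12)·(9−(-6)) + (-5)·(-6−(7/2))) = ½·(22 − 180 + 95/2) = -221/4.
[NLM] = ½·((-37/5)·(7/2−9) + (-12)·(9−(4/5)) + (-5)·(4/5−(7/2))) = ½·(407/10 − 492/5 + 27/2) = -221/10, so the K-coordinate is (-221/10)/(-221/4) = 2/5.
[KNM] = ½·((-4)·(4/5−9) + (-37/5)·(9−(-6)) + (-5)·(-6−(4/5))) = ½·(164/5 − 111 + 34) = -221/10, so the L-coordinate is 2/5.
[KLN] = ½·((-4)·(7/2−(4/5)) + (-12)·(4/5−(-6)) + (-37/5)·(-6−(7/2))) = ½·(-54/5 − 408/5 + 703/10) = -221/20, so the M-coordinate is 1/5.
Check: 2/5 + 2/5 + 1/5 = 1.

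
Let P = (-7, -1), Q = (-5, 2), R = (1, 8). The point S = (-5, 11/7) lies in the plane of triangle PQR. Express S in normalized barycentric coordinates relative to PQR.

Signed area of the reference triangle: [PQR] = ½·((-7)·(2−8) + (-5)·(8−(-1)) + 1·(-1−2)) = ½·(42 − 45 − 3) = -3.
[SQR] = ½·((-5)·(2−8) + (-5)·(8−(11/7)) + 1·(11/7−2)) = ½·(30 − 225/7 − 3/7) = -9/7, so the P-coordinate is (-9/7)/(-3) = 3/7.
[PSR] = ½·((-7)·(11/7−8) + (-5)·(8−(-1)) + 1·(-1−(11/7))) = ½·(45 − 45 − 18/7) = -9/7, so the Q-coordinate is 3/7.
[PQS] = ½·((-7)·(2−(11/7)) + (-5)·(11/7−(-1)) + (-5)·(-1−2)) = ½·(-3 − 90/7 + 15) = -3/7, so the R-coordinate is 1/7.

(3/7, 3/7, 1/7)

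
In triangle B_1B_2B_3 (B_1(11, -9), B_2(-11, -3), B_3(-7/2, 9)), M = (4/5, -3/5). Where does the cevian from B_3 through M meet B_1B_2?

(11/3, -7)

Barycentric coordinates of M with respect to B_1B_2B_3: (2/5, 1/5, 2/5).
On side B_1B_2 the B_3-coordinate is zero; dropping M's B_3-weight 2/5 and renormalizing the remaining 2/5 : 1/5 gives weights 2/3, 1/3 on B_1, B_2.
N = (2/3)·(11, -9) + (1/3)·(-11, -3) = (11/3, -7).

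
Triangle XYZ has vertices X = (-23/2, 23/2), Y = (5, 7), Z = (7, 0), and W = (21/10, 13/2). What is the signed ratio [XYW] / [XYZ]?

[XYZ] = ½·((-23/2)·(7−0) + 5·(0−(23/2)) + 7·(23/2−7)) = ½·(-161/2 − 115/2 + 63/2) = -213/4.
[XYW] = ½·((-23/2)·(7−(13/2)) + 5·(13/2−(23/2)) + (21/10)·(23/2−7)) = ½·(-23/4 − 25 + 189/20) = -213/20, so the ratio is (-213/20)/(-213/4) = 1/5.

1/5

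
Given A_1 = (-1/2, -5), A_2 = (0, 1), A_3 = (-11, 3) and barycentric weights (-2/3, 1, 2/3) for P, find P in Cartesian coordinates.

P = (-2/3)·A_1 + 1·A_2 + (2/3)·A_3.
x-coordinate: (-2/3)·(-1/2) + 1·0 + (2/3)·(-11) = -7.
y-coordinate: (-2/3)·(-5) + 1·1 + (2/3)·3 = 19/3.

(-7, 19/3)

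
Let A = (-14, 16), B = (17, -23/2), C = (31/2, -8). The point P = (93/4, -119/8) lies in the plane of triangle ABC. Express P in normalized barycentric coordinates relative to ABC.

(-1/4, 1/4, 1)

Signed area of the reference triangle: [ABC] = ½·((-14)·(-23/2−(-8)) + 17·(-8−16) + (31/2)·(16−(-23/2))) = ½·(49 − 408 + 1705/4) = 269/8.
[PBC] = ½·((93/4)·(-23/2−(-8)) + 17·(-8−(-119/8)) + (31/2)·(-119/8−(-23/2))) = ½·(-651/8 + 935/8 − 837/16) = -269/32, so the A-coordinate is (-269/32)/(269/8) = -1/4.
[APC] = ½·((-14)·(-119/8−(-8)) + (93/4)·(-8−16) + (31/2)·(16−(-119/8))) = ½·(385/4 − 558 + 7657/16) = 269/32, so the B-coordinate is 1/4.
[ABP] = ½·((-14)·(-23/2−(-119/8)) + 17·(-119/8−16) + (93/4)·(16−(-23/2))) = ½·(-189/4 − 4199/8 + 5115/8) = 269/8, so the C-coordinate is 1.
Check: -1/4 + 1/4 + 1 = 1.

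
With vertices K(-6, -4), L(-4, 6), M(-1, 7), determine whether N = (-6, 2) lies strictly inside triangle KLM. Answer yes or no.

no

Barycentric coordinates of N: (5/14, 15/14, -3/7).
The three coordinates are positive, positive, negative; a point is interior exactly when all three are positive.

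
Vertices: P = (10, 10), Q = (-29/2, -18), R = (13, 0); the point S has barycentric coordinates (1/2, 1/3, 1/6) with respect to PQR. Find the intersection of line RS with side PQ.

(1/5, -6/5)

Line RS meets PQ where the R-coordinate vanishes; zeroing S's R-weight and renormalizing leaves P, Q-weights 1/2 : 1/3 → (3/5, 2/5).
So T = (3/5)·P + (2/5)·Q = (1/5, -6/5).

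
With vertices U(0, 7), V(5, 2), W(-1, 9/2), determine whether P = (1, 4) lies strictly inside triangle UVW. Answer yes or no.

Barycentric coordinates of P: (4/35, 11/35, 4/7).
The three coordinates are positive, positive, positive; a point is interior exactly when all three are positive.

yes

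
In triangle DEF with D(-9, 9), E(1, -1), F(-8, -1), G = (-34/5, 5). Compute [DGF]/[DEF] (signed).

1/5

[DEF] = ½·((-9)·(-1−(-1)) + 1·(-1−9) + (-8)·(9−(-1))) = ½·(0 − 10 − 80) = -45.
[DGF] = ½·((-9)·(5−(-1)) + (-34/5)·(-1−9) + (-8)·(9−5)) = ½·(-54 + 68 − 32) = -9, so the ratio is (-9)/(-45) = 1/5.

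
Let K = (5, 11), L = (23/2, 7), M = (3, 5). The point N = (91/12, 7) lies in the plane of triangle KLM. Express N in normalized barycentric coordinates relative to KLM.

Signed area of the reference triangle: [KLM] = ½·(5·(7−5) + (23/2)·(5−11) + 3·(11−7)) = ½·(10 − 69 + 12) = -47/2.
[NLM] = ½·((91/12)·(7−5) + (23/2)·(5−7) + 3·(7−7)) = ½·(91/6 − 23 + 0) = -47/12, so the K-coordinate is (-47/12)/(-47/2) = 1/6.
[KNM] = ½·(5·(7−5) + (91/12)·(5−11) + 3·(11−7)) = ½·(10 − 91/2 + 12) = -47/4, so the L-coordinate is 1/2.
[KLN] = ½·(5·(7−7) + (23/2)·(7−11) + (91/12)·(11−7)) = ½·(0 − 46 + 91/3) = -47/6, so the M-coordinate is 1/3.
Check: 1/6 + 1/2 + 1/3 = 1.

(1/6, 1/2, 1/3)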